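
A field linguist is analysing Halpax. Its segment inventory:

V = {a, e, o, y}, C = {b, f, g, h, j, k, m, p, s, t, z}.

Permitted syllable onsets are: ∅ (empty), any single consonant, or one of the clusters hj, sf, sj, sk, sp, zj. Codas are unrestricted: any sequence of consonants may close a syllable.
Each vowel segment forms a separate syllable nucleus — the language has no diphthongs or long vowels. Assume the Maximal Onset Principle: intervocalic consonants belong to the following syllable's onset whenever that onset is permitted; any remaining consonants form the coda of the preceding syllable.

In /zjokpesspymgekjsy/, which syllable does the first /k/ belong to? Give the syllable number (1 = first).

1

The vowels are o, e, y, e, y — 5 nuclei, so 5 syllables.
σ1/σ2 boundary: cluster /kp/ — the longest permitted-onset suffix is /p/; onset = /p/, preceding coda = /k/.
σ2/σ3 boundary: /ssp/ splits as /s/ + /sp/ (/sp/ is the longest suffix that is a licit onset).
σ3/σ4 boundary: /mg/; trying suffixes from longest down, /g/ is the first permitted one, so coda /m/ | onset /g/.
σ4/σ5 boundary: cluster /kjs/ — the longest permitted-onset suffix is /s/; onset = /s/, preceding coda = /kj/.
Result: zjok.pes.spym.gekj.sy.
The first /k/ is in the coda of syllable 1 (/zjok/).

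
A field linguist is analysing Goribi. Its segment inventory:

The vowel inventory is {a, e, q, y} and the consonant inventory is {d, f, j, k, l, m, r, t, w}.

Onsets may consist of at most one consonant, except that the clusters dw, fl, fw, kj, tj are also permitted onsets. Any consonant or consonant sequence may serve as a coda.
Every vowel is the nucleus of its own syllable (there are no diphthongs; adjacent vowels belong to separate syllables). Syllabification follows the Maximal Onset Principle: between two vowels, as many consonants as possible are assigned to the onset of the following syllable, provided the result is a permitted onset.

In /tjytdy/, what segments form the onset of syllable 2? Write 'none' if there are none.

d

Nuclei (vowels): y, y → 2 syllables.
σ1/σ2 boundary: /td/ — longest licit onset from the right is /d/, leaving /t/ as coda.
Syllabification: tjyt.dy.
Syllable 2 is /dy/: onset /d/, nucleus /y/, coda ∅.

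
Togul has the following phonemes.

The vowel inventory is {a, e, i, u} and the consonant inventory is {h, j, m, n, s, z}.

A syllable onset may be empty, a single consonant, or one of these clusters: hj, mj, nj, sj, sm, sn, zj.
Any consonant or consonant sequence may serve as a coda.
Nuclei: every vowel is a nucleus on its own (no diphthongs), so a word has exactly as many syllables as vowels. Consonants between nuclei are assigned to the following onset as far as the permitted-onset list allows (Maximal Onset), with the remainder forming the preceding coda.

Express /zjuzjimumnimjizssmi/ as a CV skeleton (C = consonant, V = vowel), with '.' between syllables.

Vowels present: u, i, u, i, i, i; each is a nucleus, giving 6 syllables.
σ1/σ2 boundary: /zj/ is a licit onset in full, so it all attaches to the next syllable.
σ2/σ3 boundary: /m/ is a single consonant, so it becomes the next onset.
σ3/σ4 boundary: cluster /mn/ — the longest permitted-onset suffix is /n/; onset = /n/, preceding coda = /m/.
σ4/σ5 boundary: /mj/ is a licit onset in full, so it all attaches to the next syllable.
σ5/σ6 boundary: /zssm/ splits as /zs/ + /sm/ (/sm/ is the longest suffix that is a licit onset).
Syllabification: zju.zji.mum.ni.mjizs.smi.
Mapping each syllable to C/V: /zju/ → CCV, /zji/ → CCV, /mum/ → CVC, /ni/ → CV, /mjizs/ → CCVCC, /smi/ → CCV.

CCV.CCV.CVC.CV.CCVCC.CCV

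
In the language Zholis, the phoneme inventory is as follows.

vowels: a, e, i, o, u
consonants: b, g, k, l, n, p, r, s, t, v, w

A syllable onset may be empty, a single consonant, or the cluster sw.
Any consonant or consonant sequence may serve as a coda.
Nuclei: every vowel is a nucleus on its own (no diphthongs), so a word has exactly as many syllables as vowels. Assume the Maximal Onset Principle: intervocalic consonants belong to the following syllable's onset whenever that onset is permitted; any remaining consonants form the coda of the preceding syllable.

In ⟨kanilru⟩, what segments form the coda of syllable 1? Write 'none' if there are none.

none

Nuclei (vowels): a, i, u → 3 syllables.
σ1/σ2 boundary: just /n/ — single C goes to the following onset.
σ2/σ3 boundary: /lr/ splits as /l/ + /r/ (/r/ is the longest suffix that is a licit onset).
Result: ka.nil.ru.
Syllable 1 is /ka/: onset /k/, nucleus /a/, coda ∅.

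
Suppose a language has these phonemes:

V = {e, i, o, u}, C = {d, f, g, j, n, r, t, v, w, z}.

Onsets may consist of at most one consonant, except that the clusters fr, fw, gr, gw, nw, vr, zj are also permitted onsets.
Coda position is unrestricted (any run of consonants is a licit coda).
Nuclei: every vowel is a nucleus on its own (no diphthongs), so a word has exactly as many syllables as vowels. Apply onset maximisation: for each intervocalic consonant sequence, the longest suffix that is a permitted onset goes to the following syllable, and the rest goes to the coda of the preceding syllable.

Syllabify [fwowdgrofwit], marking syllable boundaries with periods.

fwowd.gro.fwit

Vowels present: o, o, i; each is a nucleus, giving 3 syllables.
σ1/σ2 boundary: cluster /wdgr/ — the longest permitted-onset suffix is /gr/; onset = /gr/, preceding coda = /wd/.
σ2/σ3 boundary: cluster /fw/ — /fw/ is itself a permitted onset, so the whole cluster goes right; preceding coda = ∅.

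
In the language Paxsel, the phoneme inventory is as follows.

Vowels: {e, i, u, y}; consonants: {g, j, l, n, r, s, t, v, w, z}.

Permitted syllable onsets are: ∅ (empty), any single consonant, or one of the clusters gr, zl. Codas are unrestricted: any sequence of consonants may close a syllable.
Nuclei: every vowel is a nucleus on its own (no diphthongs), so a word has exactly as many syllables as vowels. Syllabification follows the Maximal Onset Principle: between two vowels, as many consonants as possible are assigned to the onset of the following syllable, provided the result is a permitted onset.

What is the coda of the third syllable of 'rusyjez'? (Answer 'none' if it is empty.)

The vowels are u, y, e — 3 nuclei, so 3 syllables.
Between /u/ (V1) and /y/ (V2): /s/ is a single consonant, so it becomes the next onset.
Between /y/ (V2) and /e/ (V3): /j/ → onset of the next syllable (single consonants are always licit onsets).
So the parse is ru.sy.jez.
Syllable 3 is /jez/: onset /j/, nucleus /e/, coda /z/.

z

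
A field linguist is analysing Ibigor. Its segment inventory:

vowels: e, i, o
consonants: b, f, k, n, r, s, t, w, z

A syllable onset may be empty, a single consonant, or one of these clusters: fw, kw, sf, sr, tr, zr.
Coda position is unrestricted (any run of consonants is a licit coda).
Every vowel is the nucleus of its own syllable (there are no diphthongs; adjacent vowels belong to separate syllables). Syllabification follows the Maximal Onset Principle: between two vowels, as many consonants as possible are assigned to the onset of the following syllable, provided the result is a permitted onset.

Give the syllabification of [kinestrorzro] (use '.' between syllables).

ki.nes.tror.zro

The vowels are i, e, o, o — 4 nuclei, so 4 syllables.
/i…e/ gap (V1→V2): just /n/ — single C goes to the following onset.
/e…o/ gap (V2→V3): /str/ splits as /s/ + /tr/ (/tr/ is the longest suffix that is a licit onset).
/o…o/ gap (V3→V4): /rzr/ splits as /r/ + /zr/ (/zr/ is the longest suffix that is a licit onset).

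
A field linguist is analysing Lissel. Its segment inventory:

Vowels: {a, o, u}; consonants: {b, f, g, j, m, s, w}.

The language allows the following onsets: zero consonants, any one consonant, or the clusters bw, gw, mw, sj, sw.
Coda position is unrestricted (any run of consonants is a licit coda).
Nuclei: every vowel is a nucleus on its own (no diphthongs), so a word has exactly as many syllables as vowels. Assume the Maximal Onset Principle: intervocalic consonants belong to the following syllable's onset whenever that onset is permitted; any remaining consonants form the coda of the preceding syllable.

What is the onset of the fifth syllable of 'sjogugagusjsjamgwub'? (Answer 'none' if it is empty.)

sj

The vowels are o, u, a, u, a, u — 6 nuclei, so 6 syllables.
Between /o/ (V1) and /u/ (V2): /g/ → onset of the next syllable (single consonants are always licit onsets).
Between /u/ (V2) and /a/ (V3): /g/ → onset of the next syllable (single consonants are always licit onsets).
Between /a/ (V3) and /u/ (V4): /g/ is a single consonant, so it becomes the next onset.
Between /u/ (V4) and /a/ (V5): /sjsj/ — longest licit onset from the right is /sj/, leaving /sj/ as coda.
Between /a/ (V5) and /u/ (V6): /mgw/ splits as /m/ + /gw/ (/gw/ is the longest suffix that is a licit onset).
Result: sjo.gu.ga.gusj.sjam.gwub.
Syllable 5 is /sjam/: onset /sj/, nucleus /a/, coda /m/.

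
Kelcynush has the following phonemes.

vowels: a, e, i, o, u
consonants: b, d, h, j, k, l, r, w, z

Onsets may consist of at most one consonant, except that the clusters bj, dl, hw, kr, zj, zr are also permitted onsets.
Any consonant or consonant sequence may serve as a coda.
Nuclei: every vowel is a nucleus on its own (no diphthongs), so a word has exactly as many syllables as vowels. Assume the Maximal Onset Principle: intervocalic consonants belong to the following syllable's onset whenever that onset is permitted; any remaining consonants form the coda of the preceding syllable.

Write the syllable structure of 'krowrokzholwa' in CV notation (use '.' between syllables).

CCVC.CVCC.CVC.CV

The vowels are o, o, o, a — 4 nuclei, so 4 syllables.
σ1/σ2 boundary: /wr/ splits as /w/ + /r/ (/r/ is the longest suffix that is a licit onset).
σ2/σ3 boundary: /kzh/ splits as /kz/ + /h/ (/h/ is the longest suffix that is a licit onset).
σ3/σ4 boundary: /lw/ — longest licit onset from the right is /w/, leaving /l/ as coda.
Result: krow.rokz.hol.wa.
Mapping each syllable to C/V: /krow/ → CCVC, /rokz/ → CVCC, /hol/ → CVC, /wa/ → CV.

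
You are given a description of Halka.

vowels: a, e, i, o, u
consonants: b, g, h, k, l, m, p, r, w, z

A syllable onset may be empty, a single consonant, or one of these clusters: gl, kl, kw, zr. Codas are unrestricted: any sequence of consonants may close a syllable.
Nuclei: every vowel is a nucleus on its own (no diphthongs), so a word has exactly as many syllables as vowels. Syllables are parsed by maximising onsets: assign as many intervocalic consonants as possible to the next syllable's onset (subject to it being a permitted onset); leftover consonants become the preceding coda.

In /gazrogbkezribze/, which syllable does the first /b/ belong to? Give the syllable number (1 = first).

The vowels are a, o, e, i, e — 5 nuclei, so 5 syllables.
Between /a/ (V1) and /o/ (V2): /zr/ is a licit onset in full, so it all attaches to the next syllable.
Between /o/ (V2) and /e/ (V3): cluster /gbk/ — the longest permitted-onset suffix is /k/; onset = /k/, preceding coda = /gb/.
Between /e/ (V3) and /i/ (V4): cluster /zr/ — /zr/ is itself a permitted onset, so the whole cluster goes right; preceding coda = ∅.
Between /i/ (V4) and /e/ (V5): /bz/ — longest licit onset from the right is /z/, leaving /b/ as coda.
So the parse is ga.zrogb.ke.zrib.ze.
The first /b/ is in the coda of syllable 2 (/zrogb/).

2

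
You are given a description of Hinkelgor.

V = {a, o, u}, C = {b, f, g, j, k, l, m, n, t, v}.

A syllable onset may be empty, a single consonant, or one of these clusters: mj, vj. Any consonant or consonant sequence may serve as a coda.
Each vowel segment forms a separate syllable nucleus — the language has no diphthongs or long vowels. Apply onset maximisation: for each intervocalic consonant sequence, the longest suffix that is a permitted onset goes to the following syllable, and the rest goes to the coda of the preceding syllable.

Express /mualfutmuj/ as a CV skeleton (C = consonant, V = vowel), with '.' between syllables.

CV.VC.CVC.CVC

Nuclei (vowels): u, a, u, u → 4 syllables.
/u…a/ gap (V1→V2): nothing intervenes; syllable break is V.V.
/a…u/ gap (V2→V3): /lf/; trying suffixes from longest down, /f/ is the first permitted one, so coda /l/ | onset /f/.
/u…u/ gap (V3→V4): /tm/; trying suffixes from longest down, /m/ is the first permitted one, so coda /t/ | onset /m/.
Result: mu.al.fut.muj.
Mapping each syllable to C/V: /mu/ → CV, /al/ → VC, /fut/ → CVC, /muj/ → CVC.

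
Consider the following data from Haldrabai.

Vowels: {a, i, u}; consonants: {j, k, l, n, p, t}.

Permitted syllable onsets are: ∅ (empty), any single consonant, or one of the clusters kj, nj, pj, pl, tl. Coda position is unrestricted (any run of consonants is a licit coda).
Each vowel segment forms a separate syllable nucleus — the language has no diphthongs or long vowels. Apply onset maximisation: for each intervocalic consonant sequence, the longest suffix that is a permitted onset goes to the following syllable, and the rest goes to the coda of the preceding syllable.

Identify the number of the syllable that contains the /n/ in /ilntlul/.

The vowels are i, u — 2 nuclei, so 2 syllables.
V1 /i/ – V2 /u/: /lntl/ — longest licit onset from the right is /tl/, leaving /ln/ as coda.
So the parse is iln.tlul.
The /n/ is in the coda of syllable 1 (/iln/).

1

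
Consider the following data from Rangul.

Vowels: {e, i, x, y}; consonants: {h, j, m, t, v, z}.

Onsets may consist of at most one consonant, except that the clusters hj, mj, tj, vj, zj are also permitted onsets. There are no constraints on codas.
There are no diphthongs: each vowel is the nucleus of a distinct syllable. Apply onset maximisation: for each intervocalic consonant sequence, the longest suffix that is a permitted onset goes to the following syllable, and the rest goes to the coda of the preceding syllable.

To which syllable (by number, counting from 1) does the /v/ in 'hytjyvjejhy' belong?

Vowels present: y, y, e, y; each is a nucleus, giving 4 syllables.
/y…y/ gap (V1→V2): /tj/ is a licit onset in full, so it all attaches to the next syllable.
/y…e/ gap (V2→V3): /vj/ is a licit onset in full, so it all attaches to the next syllable.
/e…y/ gap (V3→V4): /jh/; trying suffixes from longest down, /h/ is the first permitted one, so coda /j/ | onset /h/.
So the parse is hy.tjy.vjej.hy.
The /v/ is in the onset of syllable 3 (/vjej/).

3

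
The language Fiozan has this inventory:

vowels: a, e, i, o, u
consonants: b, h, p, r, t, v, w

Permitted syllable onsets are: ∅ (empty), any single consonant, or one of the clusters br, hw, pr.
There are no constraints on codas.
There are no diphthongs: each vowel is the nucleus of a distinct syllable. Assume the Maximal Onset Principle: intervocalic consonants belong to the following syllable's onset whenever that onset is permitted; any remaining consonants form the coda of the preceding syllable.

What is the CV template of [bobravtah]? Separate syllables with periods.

The vowels are o, a, a — 3 nuclei, so 3 syllables.
/o…a/ gap (V1→V2): /br/ is a licit onset in full, so it all attaches to the next syllable.
/a…a/ gap (V2→V3): /vt/ splits as /v/ + /t/ (/t/ is the longest suffix that is a licit onset).
Putting it together: bo.brav.tah.
Mapping each syllable to C/V: /bo/ → CV, /brav/ → CCVC, /tah/ → CVC.

CV.CCVC.CVC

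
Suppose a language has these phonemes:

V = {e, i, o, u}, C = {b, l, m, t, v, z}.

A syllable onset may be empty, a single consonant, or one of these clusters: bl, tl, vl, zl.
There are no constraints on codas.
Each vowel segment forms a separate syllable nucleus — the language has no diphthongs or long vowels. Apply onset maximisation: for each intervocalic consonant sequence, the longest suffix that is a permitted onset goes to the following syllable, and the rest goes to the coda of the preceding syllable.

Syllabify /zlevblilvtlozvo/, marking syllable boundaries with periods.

The vowels are e, i, o, o — 4 nuclei, so 4 syllables.
Between /e/ (V1) and /i/ (V2): cluster /vbl/ — the longest permitted-onset suffix is /bl/; onset = /bl/, preceding coda = /v/.
Between /i/ (V2) and /o/ (V3): /lvtl/ splits as /lv/ + /tl/ (/tl/ is the longest suffix that is a licit onset).
Between /o/ (V3) and /o/ (V4): /zv/ — longest licit onset from the right is /v/, leaving /z/ as coda.

zlev.blilv.tloz.vo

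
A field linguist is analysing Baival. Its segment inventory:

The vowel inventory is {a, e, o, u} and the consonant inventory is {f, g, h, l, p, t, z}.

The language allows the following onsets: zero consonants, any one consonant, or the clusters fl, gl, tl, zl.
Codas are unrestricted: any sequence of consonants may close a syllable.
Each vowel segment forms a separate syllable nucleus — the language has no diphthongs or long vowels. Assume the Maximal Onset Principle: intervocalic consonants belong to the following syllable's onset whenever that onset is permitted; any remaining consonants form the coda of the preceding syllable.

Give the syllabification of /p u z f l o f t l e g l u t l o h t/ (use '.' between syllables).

The vowels are u, o, e, u, o — 5 nuclei, so 5 syllables.
σ1/σ2 boundary: /zfl/ splits as /z/ + /fl/ (/fl/ is the longest suffix that is a licit onset).
σ2/σ3 boundary: /ftl/ — longest licit onset from the right is /tl/, leaving /f/ as coda.
σ3/σ4 boundary: /gl/ is a licit onset in full, so it all attaches to the next syllable.
σ4/σ5 boundary: /tl/ — entire cluster is a permitted onset → onset /tl/, coda ∅.

puz.flof.tle.glu.tloht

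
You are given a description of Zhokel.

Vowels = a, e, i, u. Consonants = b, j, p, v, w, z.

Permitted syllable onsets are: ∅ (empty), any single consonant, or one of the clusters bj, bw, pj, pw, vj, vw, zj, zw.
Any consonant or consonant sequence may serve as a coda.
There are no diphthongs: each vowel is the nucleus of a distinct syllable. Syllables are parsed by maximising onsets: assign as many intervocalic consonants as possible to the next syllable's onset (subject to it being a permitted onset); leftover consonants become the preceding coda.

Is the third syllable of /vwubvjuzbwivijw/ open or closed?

Vowels present: u, u, i, i; each is a nucleus, giving 4 syllables.
V1 /u/ – V2 /u/: /bvj/ — longest licit onset from the right is /vj/, leaving /b/ as coda.
V2 /u/ – V3 /i/: /zbw/ — longest licit onset from the right is /bw/, leaving /z/ as coda.
V3 /i/ – V4 /i/: /v/ → onset of the next syllable (single consonants are always licit onsets).
So the parse is vwub.vjuz.bwi.vijw.
Syllable 3 is /bwi/; it ends in its nucleus with no coda, so it is open.

open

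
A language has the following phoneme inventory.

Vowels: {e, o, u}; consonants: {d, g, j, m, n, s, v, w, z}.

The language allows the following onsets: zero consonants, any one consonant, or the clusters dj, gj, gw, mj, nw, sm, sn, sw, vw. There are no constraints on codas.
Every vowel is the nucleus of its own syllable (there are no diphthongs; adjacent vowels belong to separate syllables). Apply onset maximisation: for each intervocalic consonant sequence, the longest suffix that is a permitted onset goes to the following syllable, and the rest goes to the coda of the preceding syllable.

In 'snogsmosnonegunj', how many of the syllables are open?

Vowels present: o, o, o, e, u; each is a nucleus, giving 5 syllables.
/o…o/ gap (V1→V2): /gsm/ splits as /g/ + /sm/ (/sm/ is the longest suffix that is a licit onset).
/o…o/ gap (V2→V3): cluster /sn/ — /sn/ is itself a permitted onset, so the whole cluster goes right; preceding coda = ∅.
/o…e/ gap (V3→V4): /n/ → onset of the next syllable (single consonants are always licit onsets).
/e…u/ gap (V4→V5): just /g/ — single C goes to the following onset.
So the parse is snog.smo.sno.ne.gunj.
Classifying each syllable: /snog/ (closed), /smo/ (open), /sno/ (open), /ne/ (open), /gunj/ (closed).
Open syllables: 3.

3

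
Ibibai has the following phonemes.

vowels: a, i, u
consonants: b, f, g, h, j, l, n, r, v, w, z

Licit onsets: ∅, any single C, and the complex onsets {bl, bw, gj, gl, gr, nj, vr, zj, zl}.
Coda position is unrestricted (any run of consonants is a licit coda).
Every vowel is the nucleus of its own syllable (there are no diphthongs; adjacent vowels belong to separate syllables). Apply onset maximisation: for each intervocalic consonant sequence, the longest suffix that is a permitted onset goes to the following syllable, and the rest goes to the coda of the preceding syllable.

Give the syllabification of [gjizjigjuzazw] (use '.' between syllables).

Nuclei (vowels): i, i, u, a → 4 syllables.
σ1/σ2 boundary: /zj/ — entire cluster is a permitted onset → onset /zj/, coda ∅.
σ2/σ3 boundary: /gj/ — entire cluster is a permitted onset → onset /gj/, coda ∅.
σ3/σ4 boundary: /z/ → onset of the next syllable (single consonants are always licit onsets).

gji.zji.gju.zazw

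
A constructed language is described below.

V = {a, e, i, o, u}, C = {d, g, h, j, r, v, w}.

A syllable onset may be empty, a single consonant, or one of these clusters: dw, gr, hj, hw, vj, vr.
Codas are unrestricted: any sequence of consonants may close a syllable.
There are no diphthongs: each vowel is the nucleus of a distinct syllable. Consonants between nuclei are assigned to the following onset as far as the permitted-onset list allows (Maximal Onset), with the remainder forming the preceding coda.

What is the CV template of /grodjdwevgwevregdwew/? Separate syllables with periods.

The vowels are o, e, e, e, e — 5 nuclei, so 5 syllables.
V1 /o/ – V2 /e/: /djdw/ — longest licit onset from the right is /dw/, leaving /dj/ as coda.
V2 /e/ – V3 /e/: /vgw/; trying suffixes from longest down, /w/ is the first permitted one, so coda /vg/ | onset /w/.
V3 /e/ – V4 /e/: /vr/ — entire cluster is a permitted onset → onset /vr/, coda ∅.
V4 /e/ – V5 /e/: /gdw/ splits as /g/ + /dw/ (/dw/ is the longest suffix that is a licit onset).
Putting it together: grodj.dwevg.we.vreg.dwew.
Mapping each syllable to C/V: /grodj/ → CCVCC, /dwevg/ → CCVCC, /we/ → CV, /vreg/ → CCVC, /dwew/ → CCVC.

CCVCC.CCVCC.CV.CCVC.CCVC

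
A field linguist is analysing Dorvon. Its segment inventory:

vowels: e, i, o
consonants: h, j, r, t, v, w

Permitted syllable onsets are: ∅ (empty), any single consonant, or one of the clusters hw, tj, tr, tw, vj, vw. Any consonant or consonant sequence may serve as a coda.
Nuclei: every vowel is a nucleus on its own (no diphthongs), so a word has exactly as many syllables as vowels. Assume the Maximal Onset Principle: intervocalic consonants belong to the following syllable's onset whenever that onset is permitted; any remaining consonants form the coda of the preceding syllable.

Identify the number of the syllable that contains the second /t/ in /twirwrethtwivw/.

Vowels present: i, e, i; each is a nucleus, giving 3 syllables.
σ1/σ2 boundary: cluster /rwr/ — the longest permitted-onset suffix is /r/; onset = /r/, preceding coda = /rw/.
σ2/σ3 boundary: /thtw/ splits as /th/ + /tw/ (/tw/ is the longest suffix that is a licit onset).
Putting it together: twirw.reth.twivw.
The second /t/ is in the coda of syllable 2 (/reth/).

2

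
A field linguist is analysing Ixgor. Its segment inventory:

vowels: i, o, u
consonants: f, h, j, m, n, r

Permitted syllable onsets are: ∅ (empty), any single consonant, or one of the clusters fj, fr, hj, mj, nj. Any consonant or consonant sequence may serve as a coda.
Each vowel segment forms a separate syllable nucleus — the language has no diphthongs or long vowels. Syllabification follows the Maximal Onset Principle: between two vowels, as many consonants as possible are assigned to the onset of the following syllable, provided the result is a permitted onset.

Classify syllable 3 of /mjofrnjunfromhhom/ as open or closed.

closed

Nuclei (vowels): o, u, o, o → 4 syllables.
Between /o/ (V1) and /u/ (V2): /frnj/ — longest licit onset from the right is /nj/, leaving /fr/ as coda.
Between /u/ (V2) and /o/ (V3): cluster /nfr/ — the longest permitted-onset suffix is /fr/; onset = /fr/, preceding coda = /n/.
Between /o/ (V3) and /o/ (V4): /mhh/ splits as /mh/ + /h/ (/h/ is the longest suffix that is a licit onset).
Result: mjofr.njun.fromh.hom.
Syllable 3 is /fromh/ with coda /mh/, so it is closed.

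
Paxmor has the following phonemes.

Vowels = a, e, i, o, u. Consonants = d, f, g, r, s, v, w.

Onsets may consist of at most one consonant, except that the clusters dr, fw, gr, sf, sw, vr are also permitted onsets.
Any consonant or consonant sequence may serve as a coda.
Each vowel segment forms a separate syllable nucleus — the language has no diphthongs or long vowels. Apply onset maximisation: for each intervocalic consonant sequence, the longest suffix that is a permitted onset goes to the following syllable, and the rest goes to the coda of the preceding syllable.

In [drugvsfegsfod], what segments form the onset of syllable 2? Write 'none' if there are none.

sf

Nuclei (vowels): u, e, o → 3 syllables.
V1 /u/ – V2 /e/: /gvsf/ — longest licit onset from the right is /sf/, leaving /gv/ as coda.
V2 /e/ – V3 /o/: /gsf/ — longest licit onset from the right is /sf/, leaving /g/ as coda.
Result: drugv.sfeg.sfod.
Syllable 2 is /sfeg/: onset /sf/, nucleus /e/, coda /g/.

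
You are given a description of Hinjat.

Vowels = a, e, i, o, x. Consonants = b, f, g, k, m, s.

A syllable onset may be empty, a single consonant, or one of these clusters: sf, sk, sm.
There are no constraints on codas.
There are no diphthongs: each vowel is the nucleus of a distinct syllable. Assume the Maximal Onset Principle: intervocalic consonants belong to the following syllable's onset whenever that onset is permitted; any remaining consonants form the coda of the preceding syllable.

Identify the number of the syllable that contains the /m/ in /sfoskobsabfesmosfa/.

5

Nuclei (vowels): o, o, a, e, o, a → 6 syllables.
Between /o/ (V1) and /o/ (V2): cluster /sk/ — /sk/ is itself a permitted onset, so the whole cluster goes right; preceding coda = ∅.
Between /o/ (V2) and /a/ (V3): /bs/ splits as /b/ + /s/ (/s/ is the longest suffix that is a licit onset).
Between /a/ (V3) and /e/ (V4): cluster /bf/ — the longest permitted-onset suffix is /f/; onset = /f/, preceding coda = /b/.
Between /e/ (V4) and /o/ (V5): /sm/ is a licit onset in full, so it all attaches to the next syllable.
Between /o/ (V5) and /a/ (V6): cluster /sf/ — /sf/ is itself a permitted onset, so the whole cluster goes right; preceding coda = ∅.
Result: sfo.skob.sab.fe.smo.sfa.
The /m/ is in the onset of syllable 5 (/smo/).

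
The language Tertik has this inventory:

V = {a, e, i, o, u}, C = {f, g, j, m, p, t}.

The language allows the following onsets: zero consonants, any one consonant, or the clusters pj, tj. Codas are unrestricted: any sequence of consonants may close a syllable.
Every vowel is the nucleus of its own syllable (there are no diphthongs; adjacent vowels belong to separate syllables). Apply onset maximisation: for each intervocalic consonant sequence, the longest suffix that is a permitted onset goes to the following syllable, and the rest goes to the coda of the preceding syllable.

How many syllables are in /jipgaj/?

Nuclei (vowels): i, a → 2 syllables.

2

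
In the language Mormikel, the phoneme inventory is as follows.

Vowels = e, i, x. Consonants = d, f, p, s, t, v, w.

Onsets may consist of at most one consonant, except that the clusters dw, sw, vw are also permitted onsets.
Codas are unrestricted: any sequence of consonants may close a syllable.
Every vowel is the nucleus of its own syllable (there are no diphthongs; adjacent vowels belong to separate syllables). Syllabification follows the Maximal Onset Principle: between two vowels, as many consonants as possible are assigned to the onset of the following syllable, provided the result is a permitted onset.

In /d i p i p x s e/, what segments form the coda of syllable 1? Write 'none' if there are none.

The vowels are i, i, x, e — 4 nuclei, so 4 syllables.
σ1/σ2 boundary: /p/ → onset of the next syllable (single consonants are always licit onsets).
σ2/σ3 boundary: just /p/ — single C goes to the following onset.
σ3/σ4 boundary: /s/ is a single consonant, so it becomes the next onset.
Putting it together: di.pi.px.se.
Syllable 1 is /di/: onset /d/, nucleus /i/, coda ∅.

none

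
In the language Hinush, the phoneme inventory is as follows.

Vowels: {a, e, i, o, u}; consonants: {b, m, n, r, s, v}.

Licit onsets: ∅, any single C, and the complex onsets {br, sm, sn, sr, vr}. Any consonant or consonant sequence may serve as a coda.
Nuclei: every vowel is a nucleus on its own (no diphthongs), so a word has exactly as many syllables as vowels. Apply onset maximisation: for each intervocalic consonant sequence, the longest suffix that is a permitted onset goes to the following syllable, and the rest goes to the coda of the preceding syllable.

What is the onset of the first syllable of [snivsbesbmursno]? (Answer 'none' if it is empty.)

The vowels are i, e, u, o — 4 nuclei, so 4 syllables.
/i…e/ gap (V1→V2): cluster /vsb/ — the longest permitted-onset suffix is /b/; onset = /b/, preceding coda = /vs/.
/e…u/ gap (V2→V3): /sbm/; trying suffixes from longest down, /m/ is the first permitted one, so coda /sb/ | onset /m/.
/u…o/ gap (V3→V4): /rsn/ splits as /r/ + /sn/ (/sn/ is the longest suffix that is a licit onset).
Syllabification: snivs.besb.mur.sno.
Syllable 1 is /snivs/: onset /sn/, nucleus /i/, coda /vs/.

sn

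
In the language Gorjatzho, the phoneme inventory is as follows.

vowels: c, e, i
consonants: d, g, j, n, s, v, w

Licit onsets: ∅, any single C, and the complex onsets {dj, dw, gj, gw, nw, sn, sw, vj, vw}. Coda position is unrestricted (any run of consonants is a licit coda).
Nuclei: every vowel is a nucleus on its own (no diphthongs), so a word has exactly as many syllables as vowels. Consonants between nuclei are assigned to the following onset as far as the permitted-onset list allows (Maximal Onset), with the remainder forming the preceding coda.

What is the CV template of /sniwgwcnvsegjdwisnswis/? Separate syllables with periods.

The vowels are i, c, e, i, i — 5 nuclei, so 5 syllables.
σ1/σ2 boundary: /wgw/; trying suffixes from longest down, /gw/ is the first permitted one, so coda /w/ | onset /gw/.
σ2/σ3 boundary: /nvs/ splits as /nv/ + /s/ (/s/ is the longest suffix that is a licit onset).
σ3/σ4 boundary: cluster /gjdw/ — the longest permitted-onset suffix is /dw/; onset = /dw/, preceding coda = /gj/.
σ4/σ5 boundary: /snsw/ splits as /sn/ + /sw/ (/sw/ is the longest suffix that is a licit onset).
Putting it together: sniw.gwcnv.segj.dwisn.swis.
Mapping each syllable to C/V: /sniw/ → CCVC, /gwcnv/ → CCVCC, /segj/ → CVCC, /dwisn/ → CCVCC, /swis/ → CCVC.

CCVC.CCVCC.CVCC.CCVCC.CCVC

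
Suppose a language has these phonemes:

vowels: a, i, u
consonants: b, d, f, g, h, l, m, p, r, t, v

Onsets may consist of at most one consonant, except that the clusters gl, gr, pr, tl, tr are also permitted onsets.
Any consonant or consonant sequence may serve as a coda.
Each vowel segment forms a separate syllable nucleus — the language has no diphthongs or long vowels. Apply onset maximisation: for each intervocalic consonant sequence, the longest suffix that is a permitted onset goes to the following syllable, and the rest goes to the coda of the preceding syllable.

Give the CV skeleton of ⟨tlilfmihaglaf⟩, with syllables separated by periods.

Vowels present: i, i, a, a; each is a nucleus, giving 4 syllables.
/i…i/ gap (V1→V2): /lfm/ — longest licit onset from the right is /m/, leaving /lf/ as coda.
/i…a/ gap (V2→V3): /h/ is a single consonant, so it becomes the next onset.
/a…a/ gap (V3→V4): /gl/ — entire cluster is a permitted onset → onset /gl/, coda ∅.
Putting it together: tlilf.mi.ha.glaf.
Mapping each syllable to C/V: /tlilf/ → CCVCC, /mi/ → CV, /ha/ → CV, /glaf/ → CCVC.

CCVCC.CV.CV.CCVC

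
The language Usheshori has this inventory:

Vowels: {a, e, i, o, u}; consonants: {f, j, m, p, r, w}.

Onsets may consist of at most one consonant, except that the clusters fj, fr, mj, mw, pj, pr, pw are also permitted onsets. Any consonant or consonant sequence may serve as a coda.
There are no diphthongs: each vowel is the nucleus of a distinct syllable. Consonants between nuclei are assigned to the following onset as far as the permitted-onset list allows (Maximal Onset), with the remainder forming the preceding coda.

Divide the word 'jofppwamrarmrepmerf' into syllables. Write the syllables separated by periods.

The vowels are o, a, a, e, e — 5 nuclei, so 5 syllables.
Between /o/ (V1) and /a/ (V2): /fppw/ — longest licit onset from the right is /pw/, leaving /fp/ as coda.
Between /a/ (V2) and /a/ (V3): cluster /mr/ — the longest permitted-onset suffix is /r/; onset = /r/, preceding coda = /m/.
Between /a/ (V3) and /e/ (V4): cluster /rmr/ — the longest permitted-onset suffix is /r/; onset = /r/, preceding coda = /rm/.
Between /e/ (V4) and /e/ (V5): cluster /pm/ — the longest permitted-onset suffix is /m/; onset = /m/, preceding coda = /p/.

jofp.pwam.rarm.rep.merf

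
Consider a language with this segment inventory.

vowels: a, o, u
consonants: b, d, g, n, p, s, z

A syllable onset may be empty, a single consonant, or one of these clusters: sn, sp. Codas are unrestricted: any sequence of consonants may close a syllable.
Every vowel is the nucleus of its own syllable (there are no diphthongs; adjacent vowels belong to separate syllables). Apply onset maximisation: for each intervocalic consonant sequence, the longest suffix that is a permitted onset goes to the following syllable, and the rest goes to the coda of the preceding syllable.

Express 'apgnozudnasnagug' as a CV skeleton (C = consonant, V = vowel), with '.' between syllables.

VCC.CV.CVC.CV.CCV.CVC

Nuclei (vowels): a, o, u, a, a, u → 6 syllables.
V1 /a/ – V2 /o/: /pgn/ splits as /pg/ + /n/ (/n/ is the longest suffix that is a licit onset).
V2 /o/ – V3 /u/: /z/ is a single consonant, so it becomes the next onset.
V3 /u/ – V4 /a/: /dn/ splits as /d/ + /n/ (/n/ is the longest suffix that is a licit onset).
V4 /a/ – V5 /a/: cluster /sn/ — /sn/ is itself a permitted onset, so the whole cluster goes right; preceding coda = ∅.
V5 /a/ – V6 /u/: /g/ → onset of the next syllable (single consonants are always licit onsets).
Syllabification: apg.no.zud.na.sna.gug.
Mapping each syllable to C/V: /apg/ → VCC, /no/ → CV, /zud/ → CVC, /na/ → CV, /sna/ → CCV, /gug/ → CVC.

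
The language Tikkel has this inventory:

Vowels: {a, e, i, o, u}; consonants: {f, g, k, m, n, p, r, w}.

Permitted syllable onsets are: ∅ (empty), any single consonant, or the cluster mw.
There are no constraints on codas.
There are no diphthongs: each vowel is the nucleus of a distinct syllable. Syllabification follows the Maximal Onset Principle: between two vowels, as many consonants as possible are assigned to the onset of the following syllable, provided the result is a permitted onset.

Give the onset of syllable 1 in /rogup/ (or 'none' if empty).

The vowels are o, u — 2 nuclei, so 2 syllables.
σ1/σ2 boundary: just /g/ — single C goes to the following onset.
Putting it together: ro.gup.
Syllable 1 is /ro/: onset /r/, nucleus /o/, coda ∅.

r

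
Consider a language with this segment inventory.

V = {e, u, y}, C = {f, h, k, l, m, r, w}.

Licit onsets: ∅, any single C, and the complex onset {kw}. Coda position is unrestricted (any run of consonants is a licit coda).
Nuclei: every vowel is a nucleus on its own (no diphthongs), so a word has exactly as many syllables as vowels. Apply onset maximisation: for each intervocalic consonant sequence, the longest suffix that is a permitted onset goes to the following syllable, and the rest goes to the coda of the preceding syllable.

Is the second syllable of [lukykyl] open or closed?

Nuclei (vowels): u, y, y → 3 syllables.
/u…y/ gap (V1→V2): /k/ → onset of the next syllable (single consonants are always licit onsets).
/y…y/ gap (V2→V3): /k/ → onset of the next syllable (single consonants are always licit onsets).
So the parse is lu.ky.kyl.
Syllable 2 is /ky/; it ends in its nucleus with no coda, so it is open.

open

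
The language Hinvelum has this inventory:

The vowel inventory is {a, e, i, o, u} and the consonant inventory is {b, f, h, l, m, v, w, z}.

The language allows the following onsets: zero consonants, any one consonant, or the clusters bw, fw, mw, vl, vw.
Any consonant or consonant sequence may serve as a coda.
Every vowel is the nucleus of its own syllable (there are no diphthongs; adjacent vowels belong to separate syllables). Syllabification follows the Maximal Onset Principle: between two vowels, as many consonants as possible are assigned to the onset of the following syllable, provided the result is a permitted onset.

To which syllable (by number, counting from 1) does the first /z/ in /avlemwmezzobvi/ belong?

3

The vowels are a, e, e, o, i — 5 nuclei, so 5 syllables.
σ1/σ2 boundary: cluster /vl/ — /vl/ is itself a permitted onset, so the whole cluster goes right; preceding coda = ∅.
σ2/σ3 boundary: cluster /mwm/ — the longest permitted-onset suffix is /m/; onset = /m/, preceding coda = /mw/.
σ3/σ4 boundary: cluster /zz/ — the longest permitted-onset suffix is /z/; onset = /z/, preceding coda = /z/.
σ4/σ5 boundary: /bv/ splits as /b/ + /v/ (/v/ is the longest suffix that is a licit onset).
Result: a.vlemw.mez.zob.vi.
The first /z/ is in the coda of syllable 3 (/mez/).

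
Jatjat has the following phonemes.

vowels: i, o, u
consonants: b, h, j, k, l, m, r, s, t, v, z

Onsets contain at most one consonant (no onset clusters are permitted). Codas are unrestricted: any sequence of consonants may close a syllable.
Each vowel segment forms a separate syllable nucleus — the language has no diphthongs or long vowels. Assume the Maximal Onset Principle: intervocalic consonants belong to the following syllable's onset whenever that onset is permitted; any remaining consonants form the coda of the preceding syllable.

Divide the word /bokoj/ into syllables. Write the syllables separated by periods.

The vowels are o, o — 2 nuclei, so 2 syllables.
/o…o/ gap (V1→V2): /k/ → onset of the next syllable (single consonants are always licit onsets).

bo.koj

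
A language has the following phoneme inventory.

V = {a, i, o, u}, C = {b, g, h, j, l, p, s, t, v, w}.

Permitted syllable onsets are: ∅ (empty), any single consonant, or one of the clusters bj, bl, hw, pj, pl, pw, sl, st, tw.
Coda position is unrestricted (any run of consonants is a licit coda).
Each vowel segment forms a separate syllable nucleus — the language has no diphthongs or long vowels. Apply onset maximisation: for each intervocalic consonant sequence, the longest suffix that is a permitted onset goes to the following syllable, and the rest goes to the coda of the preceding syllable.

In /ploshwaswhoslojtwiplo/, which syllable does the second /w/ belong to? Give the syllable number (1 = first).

The vowels are o, a, o, o, i, o — 6 nuclei, so 6 syllables.
σ1/σ2 boundary: cluster /shw/ — the longest permitted-onset suffix is /hw/; onset = /hw/, preceding coda = /s/.
σ2/σ3 boundary: cluster /swh/ — the longest permitted-onset suffix is /h/; onset = /h/, preceding coda = /sw/.
σ3/σ4 boundary: cluster /sl/ — /sl/ is itself a permitted onset, so the whole cluster goes right; preceding coda = ∅.
σ4/σ5 boundary: cluster /jtw/ — the longest permitted-onset suffix is /tw/; onset = /tw/, preceding coda = /j/.
σ5/σ6 boundary: cluster /pl/ — /pl/ is itself a permitted onset, so the whole cluster goes right; preceding coda = ∅.
Result: plos.hwasw.ho.sloj.twi.plo.
The second /w/ is in the coda of syllable 2 (/hwasw/).

2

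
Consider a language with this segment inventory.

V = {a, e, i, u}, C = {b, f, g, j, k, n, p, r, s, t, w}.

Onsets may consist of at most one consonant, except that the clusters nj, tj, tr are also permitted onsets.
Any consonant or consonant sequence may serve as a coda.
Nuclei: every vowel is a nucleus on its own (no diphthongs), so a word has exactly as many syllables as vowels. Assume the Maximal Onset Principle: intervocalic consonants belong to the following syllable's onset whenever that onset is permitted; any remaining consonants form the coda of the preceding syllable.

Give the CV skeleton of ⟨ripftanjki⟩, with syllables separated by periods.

CVCC.CVCC.CV

Vowels present: i, a, i; each is a nucleus, giving 3 syllables.
/i…a/ gap (V1→V2): cluster /pft/ — the longest permitted-onset suffix is /t/; onset = /t/, preceding coda = /pf/.
/a…i/ gap (V2→V3): /njk/; trying suffixes from longest down, /k/ is the first permitted one, so coda /nj/ | onset /k/.
Result: ripf.tanj.ki.
Mapping each syllable to C/V: /ripf/ → CVCC, /tanj/ → CVCC, /ki/ → CV.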